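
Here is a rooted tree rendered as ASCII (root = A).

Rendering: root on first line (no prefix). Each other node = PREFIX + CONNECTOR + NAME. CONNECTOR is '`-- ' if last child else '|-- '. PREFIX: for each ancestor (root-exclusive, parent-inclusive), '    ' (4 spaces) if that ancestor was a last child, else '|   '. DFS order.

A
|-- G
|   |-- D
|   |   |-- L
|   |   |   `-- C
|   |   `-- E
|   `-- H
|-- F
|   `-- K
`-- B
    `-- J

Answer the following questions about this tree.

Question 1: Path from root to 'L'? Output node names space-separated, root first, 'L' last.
Walk down from root: A -> G -> D -> L

Answer: A G D L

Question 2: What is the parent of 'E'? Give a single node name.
Answer: D

Derivation:
Scan adjacency: E appears as child of D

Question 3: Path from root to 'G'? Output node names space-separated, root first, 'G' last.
Walk down from root: A -> G

Answer: A G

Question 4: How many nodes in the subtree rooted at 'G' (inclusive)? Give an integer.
Answer: 6

Derivation:
Subtree rooted at G contains: C, D, E, G, H, L
Count = 6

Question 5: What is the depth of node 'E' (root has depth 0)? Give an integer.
Answer: 3

Derivation:
Path from root to E: A -> G -> D -> E
Depth = number of edges = 3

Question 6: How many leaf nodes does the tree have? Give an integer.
Leaves (nodes with no children): C, E, H, J, K

Answer: 5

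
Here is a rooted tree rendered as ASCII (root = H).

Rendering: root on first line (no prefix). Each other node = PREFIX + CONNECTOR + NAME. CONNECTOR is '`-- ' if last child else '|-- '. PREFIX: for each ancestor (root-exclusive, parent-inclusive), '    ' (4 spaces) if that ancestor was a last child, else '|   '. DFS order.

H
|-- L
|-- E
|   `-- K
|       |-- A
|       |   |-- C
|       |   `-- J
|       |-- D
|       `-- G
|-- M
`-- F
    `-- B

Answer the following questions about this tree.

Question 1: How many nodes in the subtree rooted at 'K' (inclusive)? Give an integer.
Answer: 6

Derivation:
Subtree rooted at K contains: A, C, D, G, J, K
Count = 6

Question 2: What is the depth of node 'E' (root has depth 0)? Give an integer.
Answer: 1

Derivation:
Path from root to E: H -> E
Depth = number of edges = 1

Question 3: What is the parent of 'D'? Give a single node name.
Answer: K

Derivation:
Scan adjacency: D appears as child of K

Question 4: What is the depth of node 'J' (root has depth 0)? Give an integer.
Path from root to J: H -> E -> K -> A -> J
Depth = number of edges = 4

Answer: 4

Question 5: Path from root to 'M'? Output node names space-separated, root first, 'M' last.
Answer: H M

Derivation:
Walk down from root: H -> M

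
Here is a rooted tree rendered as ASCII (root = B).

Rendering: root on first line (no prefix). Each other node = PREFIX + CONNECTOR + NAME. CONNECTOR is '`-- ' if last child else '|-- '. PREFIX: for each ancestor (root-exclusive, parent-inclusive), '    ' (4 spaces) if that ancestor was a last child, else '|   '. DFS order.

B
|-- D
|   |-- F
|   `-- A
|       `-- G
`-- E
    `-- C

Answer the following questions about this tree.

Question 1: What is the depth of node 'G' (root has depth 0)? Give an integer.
Path from root to G: B -> D -> A -> G
Depth = number of edges = 3

Answer: 3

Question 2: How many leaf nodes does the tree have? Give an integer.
Leaves (nodes with no children): C, F, G

Answer: 3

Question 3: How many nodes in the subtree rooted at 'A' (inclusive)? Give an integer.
Answer: 2

Derivation:
Subtree rooted at A contains: A, G
Count = 2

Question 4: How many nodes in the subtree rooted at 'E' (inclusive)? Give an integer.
Answer: 2

Derivation:
Subtree rooted at E contains: C, E
Count = 2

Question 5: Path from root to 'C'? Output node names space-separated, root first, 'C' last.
Walk down from root: B -> E -> C

Answer: B E C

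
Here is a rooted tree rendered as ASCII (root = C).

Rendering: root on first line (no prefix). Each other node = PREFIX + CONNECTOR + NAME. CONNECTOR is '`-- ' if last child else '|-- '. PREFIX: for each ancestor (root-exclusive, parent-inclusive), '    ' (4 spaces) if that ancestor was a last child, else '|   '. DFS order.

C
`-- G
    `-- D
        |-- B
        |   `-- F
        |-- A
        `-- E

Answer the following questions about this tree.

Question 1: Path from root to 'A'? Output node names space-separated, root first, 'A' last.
Walk down from root: C -> G -> D -> A

Answer: C G D A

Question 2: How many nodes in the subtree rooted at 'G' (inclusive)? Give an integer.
Answer: 6

Derivation:
Subtree rooted at G contains: A, B, D, E, F, G
Count = 6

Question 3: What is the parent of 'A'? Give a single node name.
Answer: D

Derivation:
Scan adjacency: A appears as child of D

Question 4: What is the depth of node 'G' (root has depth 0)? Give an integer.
Path from root to G: C -> G
Depth = number of edges = 1

Answer: 1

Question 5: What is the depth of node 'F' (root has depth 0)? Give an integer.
Answer: 4

Derivation:
Path from root to F: C -> G -> D -> B -> F
Depth = number of edges = 4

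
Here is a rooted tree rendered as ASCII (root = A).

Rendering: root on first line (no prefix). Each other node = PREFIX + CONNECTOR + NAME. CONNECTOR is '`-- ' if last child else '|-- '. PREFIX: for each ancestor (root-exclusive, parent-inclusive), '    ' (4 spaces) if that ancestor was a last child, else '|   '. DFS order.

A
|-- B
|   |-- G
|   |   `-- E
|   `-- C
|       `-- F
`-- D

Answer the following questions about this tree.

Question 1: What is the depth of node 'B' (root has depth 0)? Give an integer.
Path from root to B: A -> B
Depth = number of edges = 1

Answer: 1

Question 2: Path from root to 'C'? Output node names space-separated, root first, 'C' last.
Walk down from root: A -> B -> C

Answer: A B C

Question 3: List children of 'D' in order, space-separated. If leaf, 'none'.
Node D's children (from adjacency): (leaf)

Answer: none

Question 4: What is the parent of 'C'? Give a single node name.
Answer: B

Derivation:
Scan adjacency: C appears as child of B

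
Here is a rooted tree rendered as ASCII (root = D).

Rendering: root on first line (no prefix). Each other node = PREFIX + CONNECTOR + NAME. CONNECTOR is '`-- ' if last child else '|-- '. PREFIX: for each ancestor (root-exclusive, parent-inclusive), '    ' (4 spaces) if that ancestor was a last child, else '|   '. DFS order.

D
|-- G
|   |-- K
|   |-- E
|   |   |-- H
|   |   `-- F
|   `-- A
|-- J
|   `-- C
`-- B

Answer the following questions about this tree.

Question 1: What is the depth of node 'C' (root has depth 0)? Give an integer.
Answer: 2

Derivation:
Path from root to C: D -> J -> C
Depth = number of edges = 2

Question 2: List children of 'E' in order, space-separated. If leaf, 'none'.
Node E's children (from adjacency): H, F

Answer: H F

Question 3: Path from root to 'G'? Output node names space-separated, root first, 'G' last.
Answer: D G

Derivation:
Walk down from root: D -> G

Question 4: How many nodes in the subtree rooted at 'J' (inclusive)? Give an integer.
Answer: 2

Derivation:
Subtree rooted at J contains: C, J
Count = 2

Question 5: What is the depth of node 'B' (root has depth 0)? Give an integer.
Answer: 1

Derivation:
Path from root to B: D -> B
Depth = number of edges = 1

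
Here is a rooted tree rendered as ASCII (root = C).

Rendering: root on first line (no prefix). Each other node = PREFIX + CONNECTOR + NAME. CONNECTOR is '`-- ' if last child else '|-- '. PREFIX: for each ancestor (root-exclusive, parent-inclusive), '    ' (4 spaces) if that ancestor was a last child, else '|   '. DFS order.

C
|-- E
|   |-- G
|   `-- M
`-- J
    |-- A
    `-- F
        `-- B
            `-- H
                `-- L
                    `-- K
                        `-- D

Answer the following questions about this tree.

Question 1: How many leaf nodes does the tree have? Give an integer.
Answer: 4

Derivation:
Leaves (nodes with no children): A, D, G, M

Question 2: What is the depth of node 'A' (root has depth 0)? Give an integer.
Answer: 2

Derivation:
Path from root to A: C -> J -> A
Depth = number of edges = 2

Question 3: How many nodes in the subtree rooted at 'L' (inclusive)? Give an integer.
Answer: 3

Derivation:
Subtree rooted at L contains: D, K, L
Count = 3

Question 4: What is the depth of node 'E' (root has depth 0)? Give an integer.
Path from root to E: C -> E
Depth = number of edges = 1

Answer: 1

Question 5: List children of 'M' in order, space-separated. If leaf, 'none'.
Node M's children (from adjacency): (leaf)

Answer: none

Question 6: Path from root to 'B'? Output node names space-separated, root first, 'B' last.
Answer: C J F B

Derivation:
Walk down from root: C -> J -> F -> B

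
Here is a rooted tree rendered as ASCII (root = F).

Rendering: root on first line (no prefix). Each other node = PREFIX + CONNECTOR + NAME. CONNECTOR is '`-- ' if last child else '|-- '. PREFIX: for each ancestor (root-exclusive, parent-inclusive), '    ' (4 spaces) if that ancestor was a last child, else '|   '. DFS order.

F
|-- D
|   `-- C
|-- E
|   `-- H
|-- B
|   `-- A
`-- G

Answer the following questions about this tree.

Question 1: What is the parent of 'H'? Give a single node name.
Answer: E

Derivation:
Scan adjacency: H appears as child of E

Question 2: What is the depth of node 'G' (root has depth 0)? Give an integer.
Path from root to G: F -> G
Depth = number of edges = 1

Answer: 1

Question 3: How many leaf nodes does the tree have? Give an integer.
Leaves (nodes with no children): A, C, G, H

Answer: 4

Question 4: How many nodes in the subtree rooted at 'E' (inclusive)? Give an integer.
Answer: 2

Derivation:
Subtree rooted at E contains: E, H
Count = 2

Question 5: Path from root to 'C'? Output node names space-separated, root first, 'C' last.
Answer: F D C

Derivation:
Walk down from root: F -> D -> C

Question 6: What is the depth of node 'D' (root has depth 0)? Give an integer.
Path from root to D: F -> D
Depth = number of edges = 1

Answer: 1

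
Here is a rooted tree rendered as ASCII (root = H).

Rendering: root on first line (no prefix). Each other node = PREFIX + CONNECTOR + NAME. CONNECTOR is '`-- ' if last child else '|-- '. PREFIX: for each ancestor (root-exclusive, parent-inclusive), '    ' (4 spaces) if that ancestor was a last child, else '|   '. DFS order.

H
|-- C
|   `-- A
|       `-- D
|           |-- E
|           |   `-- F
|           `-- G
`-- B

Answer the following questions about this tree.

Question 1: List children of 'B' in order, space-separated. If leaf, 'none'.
Answer: none

Derivation:
Node B's children (from adjacency): (leaf)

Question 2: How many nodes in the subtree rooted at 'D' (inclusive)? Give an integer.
Subtree rooted at D contains: D, E, F, G
Count = 4

Answer: 4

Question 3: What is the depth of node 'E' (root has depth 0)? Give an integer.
Path from root to E: H -> C -> A -> D -> E
Depth = number of edges = 4

Answer: 4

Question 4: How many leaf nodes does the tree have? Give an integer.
Leaves (nodes with no children): B, F, G

Answer: 3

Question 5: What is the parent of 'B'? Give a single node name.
Scan adjacency: B appears as child of H

Answer: H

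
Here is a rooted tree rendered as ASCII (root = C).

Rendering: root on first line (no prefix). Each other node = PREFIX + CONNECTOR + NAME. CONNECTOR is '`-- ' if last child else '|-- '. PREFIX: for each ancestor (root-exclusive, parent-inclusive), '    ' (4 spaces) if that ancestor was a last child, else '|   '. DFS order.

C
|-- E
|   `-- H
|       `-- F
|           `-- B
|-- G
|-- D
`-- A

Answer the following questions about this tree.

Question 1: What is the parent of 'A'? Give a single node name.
Scan adjacency: A appears as child of C

Answer: C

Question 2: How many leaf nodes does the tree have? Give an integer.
Leaves (nodes with no children): A, B, D, G

Answer: 4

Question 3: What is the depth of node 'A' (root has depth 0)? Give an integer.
Path from root to A: C -> A
Depth = number of edges = 1

Answer: 1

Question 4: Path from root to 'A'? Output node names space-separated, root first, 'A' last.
Answer: C A

Derivation:
Walk down from root: C -> A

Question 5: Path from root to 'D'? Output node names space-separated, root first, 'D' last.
Walk down from root: C -> D

Answer: C D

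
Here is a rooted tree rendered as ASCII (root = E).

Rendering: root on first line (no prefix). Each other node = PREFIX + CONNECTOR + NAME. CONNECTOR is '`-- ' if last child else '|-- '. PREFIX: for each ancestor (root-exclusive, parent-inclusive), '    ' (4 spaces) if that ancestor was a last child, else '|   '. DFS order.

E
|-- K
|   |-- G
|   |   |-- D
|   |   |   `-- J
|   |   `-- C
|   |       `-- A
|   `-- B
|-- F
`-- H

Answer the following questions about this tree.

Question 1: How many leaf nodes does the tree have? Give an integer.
Answer: 5

Derivation:
Leaves (nodes with no children): A, B, F, H, J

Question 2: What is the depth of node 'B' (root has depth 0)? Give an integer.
Path from root to B: E -> K -> B
Depth = number of edges = 2

Answer: 2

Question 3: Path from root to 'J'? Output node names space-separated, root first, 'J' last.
Answer: E K G D J

Derivation:
Walk down from root: E -> K -> G -> D -> J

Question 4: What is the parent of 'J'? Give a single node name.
Answer: D

Derivation:
Scan adjacency: J appears as child of D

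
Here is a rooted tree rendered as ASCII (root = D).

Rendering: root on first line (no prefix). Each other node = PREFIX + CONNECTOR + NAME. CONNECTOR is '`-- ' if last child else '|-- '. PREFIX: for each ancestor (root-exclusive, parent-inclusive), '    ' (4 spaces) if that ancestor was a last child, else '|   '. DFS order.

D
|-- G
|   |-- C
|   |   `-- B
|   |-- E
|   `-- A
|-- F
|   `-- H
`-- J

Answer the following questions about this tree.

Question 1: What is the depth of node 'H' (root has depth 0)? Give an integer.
Path from root to H: D -> F -> H
Depth = number of edges = 2

Answer: 2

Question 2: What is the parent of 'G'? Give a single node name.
Answer: D

Derivation:
Scan adjacency: G appears as child of D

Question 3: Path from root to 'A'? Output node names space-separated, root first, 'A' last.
Answer: D G A

Derivation:
Walk down from root: D -> G -> A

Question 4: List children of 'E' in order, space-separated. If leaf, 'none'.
Answer: none

Derivation:
Node E's children (from adjacency): (leaf)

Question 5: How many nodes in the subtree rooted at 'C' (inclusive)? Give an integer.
Answer: 2

Derivation:
Subtree rooted at C contains: B, C
Count = 2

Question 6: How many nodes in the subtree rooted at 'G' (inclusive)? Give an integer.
Subtree rooted at G contains: A, B, C, E, G
Count = 5

Answer: 5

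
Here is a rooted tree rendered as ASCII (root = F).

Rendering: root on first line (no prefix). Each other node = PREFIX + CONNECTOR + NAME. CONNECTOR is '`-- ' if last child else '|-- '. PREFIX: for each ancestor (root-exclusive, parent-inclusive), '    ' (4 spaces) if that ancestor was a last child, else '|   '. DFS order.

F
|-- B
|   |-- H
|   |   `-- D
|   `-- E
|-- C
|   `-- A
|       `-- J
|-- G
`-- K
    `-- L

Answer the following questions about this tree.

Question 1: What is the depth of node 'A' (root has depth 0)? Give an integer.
Path from root to A: F -> C -> A
Depth = number of edges = 2

Answer: 2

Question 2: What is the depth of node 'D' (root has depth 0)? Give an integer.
Path from root to D: F -> B -> H -> D
Depth = number of edges = 3

Answer: 3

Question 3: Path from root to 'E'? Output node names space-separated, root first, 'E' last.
Walk down from root: F -> B -> E

Answer: F B E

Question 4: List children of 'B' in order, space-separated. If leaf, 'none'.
Answer: H E

Derivation:
Node B's children (from adjacency): H, E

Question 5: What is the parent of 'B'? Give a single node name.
Answer: F

Derivation:
Scan adjacency: B appears as child of F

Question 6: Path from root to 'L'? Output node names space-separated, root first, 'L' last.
Walk down from root: F -> K -> L

Answer: F K L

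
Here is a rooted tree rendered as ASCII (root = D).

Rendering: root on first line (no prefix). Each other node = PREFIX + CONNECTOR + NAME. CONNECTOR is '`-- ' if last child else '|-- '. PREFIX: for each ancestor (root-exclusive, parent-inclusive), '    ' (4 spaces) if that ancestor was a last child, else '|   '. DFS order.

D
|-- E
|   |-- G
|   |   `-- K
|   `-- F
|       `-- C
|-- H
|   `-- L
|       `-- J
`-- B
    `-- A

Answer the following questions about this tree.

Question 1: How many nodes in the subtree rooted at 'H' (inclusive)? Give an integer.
Subtree rooted at H contains: H, J, L
Count = 3

Answer: 3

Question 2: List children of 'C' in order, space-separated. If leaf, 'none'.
Node C's children (from adjacency): (leaf)

Answer: none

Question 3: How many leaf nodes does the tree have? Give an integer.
Answer: 4

Derivation:
Leaves (nodes with no children): A, C, J, K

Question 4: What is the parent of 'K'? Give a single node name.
Answer: G

Derivation:
Scan adjacency: K appears as child of G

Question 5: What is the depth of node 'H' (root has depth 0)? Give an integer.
Answer: 1

Derivation:
Path from root to H: D -> H
Depth = number of edges = 1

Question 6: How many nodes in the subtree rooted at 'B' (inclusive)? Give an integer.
Answer: 2

Derivation:
Subtree rooted at B contains: A, B
Count = 2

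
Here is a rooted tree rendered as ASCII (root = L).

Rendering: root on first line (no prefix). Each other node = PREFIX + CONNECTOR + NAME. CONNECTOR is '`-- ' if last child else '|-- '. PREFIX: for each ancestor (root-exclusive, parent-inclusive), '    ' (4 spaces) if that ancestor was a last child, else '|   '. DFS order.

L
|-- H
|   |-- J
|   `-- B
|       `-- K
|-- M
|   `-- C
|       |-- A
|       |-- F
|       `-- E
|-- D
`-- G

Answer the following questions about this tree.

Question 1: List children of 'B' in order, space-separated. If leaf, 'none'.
Node B's children (from adjacency): K

Answer: K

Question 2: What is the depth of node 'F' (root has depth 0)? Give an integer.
Path from root to F: L -> M -> C -> F
Depth = number of edges = 3

Answer: 3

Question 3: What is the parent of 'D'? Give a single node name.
Answer: L

Derivation:
Scan adjacency: D appears as child of L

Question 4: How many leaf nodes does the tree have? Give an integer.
Leaves (nodes with no children): A, D, E, F, G, J, K

Answer: 7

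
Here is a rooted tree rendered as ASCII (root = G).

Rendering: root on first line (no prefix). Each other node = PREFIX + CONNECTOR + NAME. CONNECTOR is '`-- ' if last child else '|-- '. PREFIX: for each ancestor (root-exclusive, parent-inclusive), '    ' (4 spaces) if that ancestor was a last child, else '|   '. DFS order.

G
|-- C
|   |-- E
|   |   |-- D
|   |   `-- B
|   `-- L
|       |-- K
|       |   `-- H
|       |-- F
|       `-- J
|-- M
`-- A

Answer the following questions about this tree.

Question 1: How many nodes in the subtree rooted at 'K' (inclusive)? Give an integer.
Answer: 2

Derivation:
Subtree rooted at K contains: H, K
Count = 2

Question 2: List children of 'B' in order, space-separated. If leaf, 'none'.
Answer: none

Derivation:
Node B's children (from adjacency): (leaf)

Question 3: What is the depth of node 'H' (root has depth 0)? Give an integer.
Answer: 4

Derivation:
Path from root to H: G -> C -> L -> K -> H
Depth = number of edges = 4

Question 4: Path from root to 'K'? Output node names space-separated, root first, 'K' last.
Walk down from root: G -> C -> L -> K

Answer: G C L K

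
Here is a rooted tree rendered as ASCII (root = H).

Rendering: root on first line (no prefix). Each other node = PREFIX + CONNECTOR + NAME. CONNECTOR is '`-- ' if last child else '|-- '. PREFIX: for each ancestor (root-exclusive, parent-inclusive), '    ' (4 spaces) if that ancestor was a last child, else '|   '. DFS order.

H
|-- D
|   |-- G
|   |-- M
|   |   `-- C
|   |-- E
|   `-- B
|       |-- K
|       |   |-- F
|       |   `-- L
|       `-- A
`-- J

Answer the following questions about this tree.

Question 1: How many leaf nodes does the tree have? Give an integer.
Answer: 7

Derivation:
Leaves (nodes with no children): A, C, E, F, G, J, L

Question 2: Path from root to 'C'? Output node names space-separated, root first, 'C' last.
Walk down from root: H -> D -> M -> C

Answer: H D M C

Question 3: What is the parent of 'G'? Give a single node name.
Answer: D

Derivation:
Scan adjacency: G appears as child of D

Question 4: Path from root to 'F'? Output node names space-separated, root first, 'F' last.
Answer: H D B K F

Derivation:
Walk down from root: H -> D -> B -> K -> F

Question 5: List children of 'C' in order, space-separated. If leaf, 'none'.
Node C's children (from adjacency): (leaf)

Answer: none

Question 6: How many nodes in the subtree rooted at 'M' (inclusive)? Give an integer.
Subtree rooted at M contains: C, M
Count = 2

Answer: 2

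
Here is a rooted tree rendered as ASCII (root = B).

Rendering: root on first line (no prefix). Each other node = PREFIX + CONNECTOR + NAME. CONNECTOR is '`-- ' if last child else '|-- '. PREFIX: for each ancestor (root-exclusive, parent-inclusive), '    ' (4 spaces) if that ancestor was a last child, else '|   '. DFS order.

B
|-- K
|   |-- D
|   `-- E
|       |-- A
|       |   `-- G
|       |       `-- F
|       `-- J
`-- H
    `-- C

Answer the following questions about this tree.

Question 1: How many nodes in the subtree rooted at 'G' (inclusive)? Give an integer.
Answer: 2

Derivation:
Subtree rooted at G contains: F, G
Count = 2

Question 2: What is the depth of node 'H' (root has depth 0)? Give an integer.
Path from root to H: B -> H
Depth = number of edges = 1

Answer: 1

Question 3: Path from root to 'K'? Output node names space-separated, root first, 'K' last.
Answer: B K

Derivation:
Walk down from root: B -> K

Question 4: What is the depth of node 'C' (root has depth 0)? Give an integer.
Answer: 2

Derivation:
Path from root to C: B -> H -> C
Depth = number of edges = 2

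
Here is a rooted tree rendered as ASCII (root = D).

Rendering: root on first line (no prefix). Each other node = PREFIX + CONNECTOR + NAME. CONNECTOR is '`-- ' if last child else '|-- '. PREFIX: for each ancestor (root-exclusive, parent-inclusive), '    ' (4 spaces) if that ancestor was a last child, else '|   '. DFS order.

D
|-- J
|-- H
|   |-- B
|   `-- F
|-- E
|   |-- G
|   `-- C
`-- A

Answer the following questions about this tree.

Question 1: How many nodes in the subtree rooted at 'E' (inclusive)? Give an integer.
Answer: 3

Derivation:
Subtree rooted at E contains: C, E, G
Count = 3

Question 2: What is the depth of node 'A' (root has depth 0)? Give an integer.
Answer: 1

Derivation:
Path from root to A: D -> A
Depth = number of edges = 1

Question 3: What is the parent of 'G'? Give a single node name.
Scan adjacency: G appears as child of E

Answer: E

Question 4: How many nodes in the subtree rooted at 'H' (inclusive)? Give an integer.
Answer: 3

Derivation:
Subtree rooted at H contains: B, F, H
Count = 3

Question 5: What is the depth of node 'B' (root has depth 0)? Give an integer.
Path from root to B: D -> H -> B
Depth = number of edges = 2

Answer: 2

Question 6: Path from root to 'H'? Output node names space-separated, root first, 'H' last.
Walk down from root: D -> H

Answer: D H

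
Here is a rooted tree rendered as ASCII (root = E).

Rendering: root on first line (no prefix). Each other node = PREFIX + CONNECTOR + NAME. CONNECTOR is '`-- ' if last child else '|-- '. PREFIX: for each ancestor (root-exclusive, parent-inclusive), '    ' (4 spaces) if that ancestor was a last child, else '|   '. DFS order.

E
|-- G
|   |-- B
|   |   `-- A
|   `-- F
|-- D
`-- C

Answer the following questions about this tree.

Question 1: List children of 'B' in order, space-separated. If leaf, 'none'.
Node B's children (from adjacency): A

Answer: A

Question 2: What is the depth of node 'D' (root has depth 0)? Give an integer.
Path from root to D: E -> D
Depth = number of edges = 1

Answer: 1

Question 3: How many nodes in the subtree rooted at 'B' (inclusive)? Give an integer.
Answer: 2

Derivation:
Subtree rooted at B contains: A, B
Count = 2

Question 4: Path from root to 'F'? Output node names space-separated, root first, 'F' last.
Walk down from root: E -> G -> F

Answer: E G F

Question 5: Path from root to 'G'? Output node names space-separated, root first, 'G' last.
Answer: E G

Derivation:
Walk down from root: E -> G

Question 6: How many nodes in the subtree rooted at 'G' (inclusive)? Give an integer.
Subtree rooted at G contains: A, B, F, G
Count = 4

Answer: 4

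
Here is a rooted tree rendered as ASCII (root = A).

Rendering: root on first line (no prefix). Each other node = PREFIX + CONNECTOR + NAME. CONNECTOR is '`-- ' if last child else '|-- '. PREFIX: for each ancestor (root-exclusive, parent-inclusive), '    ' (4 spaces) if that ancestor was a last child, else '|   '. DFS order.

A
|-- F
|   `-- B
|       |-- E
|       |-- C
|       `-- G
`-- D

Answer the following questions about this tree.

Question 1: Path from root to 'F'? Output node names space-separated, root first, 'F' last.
Answer: A F

Derivation:
Walk down from root: A -> F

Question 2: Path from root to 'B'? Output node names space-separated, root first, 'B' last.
Walk down from root: A -> F -> B

Answer: A F B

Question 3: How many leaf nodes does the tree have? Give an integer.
Answer: 4

Derivation:
Leaves (nodes with no children): C, D, E, G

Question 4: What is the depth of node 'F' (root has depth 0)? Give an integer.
Answer: 1

Derivation:
Path from root to F: A -> F
Depth = number of edges = 1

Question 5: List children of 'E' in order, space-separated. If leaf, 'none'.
Node E's children (from adjacency): (leaf)

Answer: none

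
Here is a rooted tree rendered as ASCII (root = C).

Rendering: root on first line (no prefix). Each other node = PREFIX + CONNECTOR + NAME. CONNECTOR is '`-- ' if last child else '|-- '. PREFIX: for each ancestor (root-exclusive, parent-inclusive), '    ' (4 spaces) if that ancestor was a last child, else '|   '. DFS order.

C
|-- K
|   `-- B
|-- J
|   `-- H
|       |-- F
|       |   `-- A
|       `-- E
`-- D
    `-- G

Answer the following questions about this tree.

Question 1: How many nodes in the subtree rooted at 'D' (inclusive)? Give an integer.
Answer: 2

Derivation:
Subtree rooted at D contains: D, G
Count = 2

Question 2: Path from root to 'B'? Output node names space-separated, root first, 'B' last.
Answer: C K B

Derivation:
Walk down from root: C -> K -> B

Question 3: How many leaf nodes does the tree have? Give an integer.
Leaves (nodes with no children): A, B, E, G

Answer: 4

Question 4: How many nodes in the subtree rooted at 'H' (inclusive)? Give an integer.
Answer: 4

Derivation:
Subtree rooted at H contains: A, E, F, H
Count = 4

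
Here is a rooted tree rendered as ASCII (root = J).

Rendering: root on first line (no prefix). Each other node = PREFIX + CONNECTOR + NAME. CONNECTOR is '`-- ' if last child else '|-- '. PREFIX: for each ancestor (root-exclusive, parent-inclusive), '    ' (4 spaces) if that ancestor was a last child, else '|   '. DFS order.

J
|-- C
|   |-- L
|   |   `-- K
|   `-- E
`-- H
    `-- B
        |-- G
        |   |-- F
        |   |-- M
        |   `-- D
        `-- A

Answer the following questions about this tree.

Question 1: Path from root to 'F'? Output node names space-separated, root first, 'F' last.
Answer: J H B G F

Derivation:
Walk down from root: J -> H -> B -> G -> F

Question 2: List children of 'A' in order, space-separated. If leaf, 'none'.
Node A's children (from adjacency): (leaf)

Answer: none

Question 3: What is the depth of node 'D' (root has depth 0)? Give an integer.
Path from root to D: J -> H -> B -> G -> D
Depth = number of edges = 4

Answer: 4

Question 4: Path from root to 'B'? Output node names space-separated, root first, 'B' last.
Walk down from root: J -> H -> B

Answer: J H B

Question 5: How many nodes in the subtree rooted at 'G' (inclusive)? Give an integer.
Answer: 4

Derivation:
Subtree rooted at G contains: D, F, G, M
Count = 4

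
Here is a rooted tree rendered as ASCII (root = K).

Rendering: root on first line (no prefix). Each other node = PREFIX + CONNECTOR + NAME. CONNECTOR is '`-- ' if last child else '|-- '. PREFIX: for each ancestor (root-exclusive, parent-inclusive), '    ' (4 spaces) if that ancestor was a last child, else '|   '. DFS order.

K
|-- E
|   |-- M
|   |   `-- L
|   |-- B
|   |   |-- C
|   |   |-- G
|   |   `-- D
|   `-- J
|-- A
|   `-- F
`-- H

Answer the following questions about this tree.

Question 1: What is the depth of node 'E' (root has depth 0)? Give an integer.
Answer: 1

Derivation:
Path from root to E: K -> E
Depth = number of edges = 1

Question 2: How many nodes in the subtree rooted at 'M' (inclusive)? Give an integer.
Subtree rooted at M contains: L, M
Count = 2

Answer: 2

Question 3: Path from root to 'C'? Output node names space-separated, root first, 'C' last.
Answer: K E B C

Derivation:
Walk down from root: K -> E -> B -> C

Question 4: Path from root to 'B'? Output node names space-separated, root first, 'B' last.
Answer: K E B

Derivation:
Walk down from root: K -> E -> B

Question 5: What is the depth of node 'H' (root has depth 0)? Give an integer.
Path from root to H: K -> H
Depth = number of edges = 1

Answer: 1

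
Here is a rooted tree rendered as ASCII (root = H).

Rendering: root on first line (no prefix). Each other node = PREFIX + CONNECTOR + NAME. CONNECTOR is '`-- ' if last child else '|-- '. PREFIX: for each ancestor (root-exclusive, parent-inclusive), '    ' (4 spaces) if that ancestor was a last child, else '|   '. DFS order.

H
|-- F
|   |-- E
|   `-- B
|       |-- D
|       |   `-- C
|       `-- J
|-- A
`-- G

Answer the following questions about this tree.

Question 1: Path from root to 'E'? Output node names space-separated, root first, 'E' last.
Walk down from root: H -> F -> E

Answer: H F E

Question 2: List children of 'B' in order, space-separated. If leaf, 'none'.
Answer: D J

Derivation:
Node B's children (from adjacency): D, J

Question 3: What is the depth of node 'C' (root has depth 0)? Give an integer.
Answer: 4

Derivation:
Path from root to C: H -> F -> B -> D -> C
Depth = number of edges = 4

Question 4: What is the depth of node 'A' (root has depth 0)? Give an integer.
Answer: 1

Derivation:
Path from root to A: H -> A
Depth = number of edges = 1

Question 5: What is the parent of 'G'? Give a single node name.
Answer: H

Derivation:
Scan adjacency: G appears as child of H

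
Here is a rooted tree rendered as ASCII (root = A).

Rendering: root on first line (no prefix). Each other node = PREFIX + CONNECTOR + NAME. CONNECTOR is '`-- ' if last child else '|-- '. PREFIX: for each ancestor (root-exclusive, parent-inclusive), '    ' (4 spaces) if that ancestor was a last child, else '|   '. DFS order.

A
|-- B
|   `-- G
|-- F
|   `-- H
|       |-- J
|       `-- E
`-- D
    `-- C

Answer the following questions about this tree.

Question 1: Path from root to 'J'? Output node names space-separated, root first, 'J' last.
Answer: A F H J

Derivation:
Walk down from root: A -> F -> H -> J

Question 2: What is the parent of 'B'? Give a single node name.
Answer: A

Derivation:
Scan adjacency: B appears as child of A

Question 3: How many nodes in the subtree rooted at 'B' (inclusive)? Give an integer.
Answer: 2

Derivation:
Subtree rooted at B contains: B, G
Count = 2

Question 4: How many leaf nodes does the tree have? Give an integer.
Leaves (nodes with no children): C, E, G, J

Answer: 4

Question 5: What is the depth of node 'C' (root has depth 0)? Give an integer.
Path from root to C: A -> D -> C
Depth = number of edges = 2

Answer: 2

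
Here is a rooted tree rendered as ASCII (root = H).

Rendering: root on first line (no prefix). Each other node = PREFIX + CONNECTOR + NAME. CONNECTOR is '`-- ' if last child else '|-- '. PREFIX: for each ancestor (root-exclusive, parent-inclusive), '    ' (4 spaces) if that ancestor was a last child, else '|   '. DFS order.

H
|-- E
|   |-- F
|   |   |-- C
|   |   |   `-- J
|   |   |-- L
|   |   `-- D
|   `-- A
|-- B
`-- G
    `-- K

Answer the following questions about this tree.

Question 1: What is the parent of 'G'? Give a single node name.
Scan adjacency: G appears as child of H

Answer: H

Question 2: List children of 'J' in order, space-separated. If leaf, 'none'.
Node J's children (from adjacency): (leaf)

Answer: none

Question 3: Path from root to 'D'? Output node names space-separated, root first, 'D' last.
Walk down from root: H -> E -> F -> D

Answer: H E F D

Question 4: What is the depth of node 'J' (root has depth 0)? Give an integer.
Path from root to J: H -> E -> F -> C -> J
Depth = number of edges = 4

Answer: 4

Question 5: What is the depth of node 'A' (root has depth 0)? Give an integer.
Path from root to A: H -> E -> A
Depth = number of edges = 2

Answer: 2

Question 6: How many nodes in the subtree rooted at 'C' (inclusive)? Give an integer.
Answer: 2

Derivation:
Subtree rooted at C contains: C, J
Count = 2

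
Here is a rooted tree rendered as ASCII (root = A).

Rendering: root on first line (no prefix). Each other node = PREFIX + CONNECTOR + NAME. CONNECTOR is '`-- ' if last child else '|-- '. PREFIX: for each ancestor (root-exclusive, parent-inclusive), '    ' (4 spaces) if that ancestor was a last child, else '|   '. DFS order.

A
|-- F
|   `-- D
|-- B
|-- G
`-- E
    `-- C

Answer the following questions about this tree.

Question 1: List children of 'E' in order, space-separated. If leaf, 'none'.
Answer: C

Derivation:
Node E's children (from adjacency): C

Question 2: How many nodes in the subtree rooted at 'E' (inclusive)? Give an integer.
Answer: 2

Derivation:
Subtree rooted at E contains: C, E
Count = 2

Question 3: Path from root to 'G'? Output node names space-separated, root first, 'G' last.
Walk down from root: A -> G

Answer: A G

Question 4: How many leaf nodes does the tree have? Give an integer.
Answer: 4

Derivation:
Leaves (nodes with no children): B, C, D, G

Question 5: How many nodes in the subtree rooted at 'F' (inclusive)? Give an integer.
Answer: 2

Derivation:
Subtree rooted at F contains: D, F
Count = 2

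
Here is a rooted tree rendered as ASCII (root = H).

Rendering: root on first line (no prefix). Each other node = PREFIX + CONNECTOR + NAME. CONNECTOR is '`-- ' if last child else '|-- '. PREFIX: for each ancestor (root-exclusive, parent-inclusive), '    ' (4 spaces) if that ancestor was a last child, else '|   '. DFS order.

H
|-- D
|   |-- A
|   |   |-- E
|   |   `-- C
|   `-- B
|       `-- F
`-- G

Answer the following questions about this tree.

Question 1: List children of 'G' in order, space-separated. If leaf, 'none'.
Node G's children (from adjacency): (leaf)

Answer: none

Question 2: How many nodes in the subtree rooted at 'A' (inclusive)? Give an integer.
Subtree rooted at A contains: A, C, E
Count = 3

Answer: 3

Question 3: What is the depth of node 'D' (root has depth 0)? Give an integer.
Path from root to D: H -> D
Depth = number of edges = 1

Answer: 1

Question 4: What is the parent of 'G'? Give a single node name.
Answer: H

Derivation:
Scan adjacency: G appears as child of H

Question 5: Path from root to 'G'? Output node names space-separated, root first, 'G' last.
Walk down from root: H -> G

Answer: H G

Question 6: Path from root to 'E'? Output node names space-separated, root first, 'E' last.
Answer: H D A E

Derivation:
Walk down from root: H -> D -> A -> E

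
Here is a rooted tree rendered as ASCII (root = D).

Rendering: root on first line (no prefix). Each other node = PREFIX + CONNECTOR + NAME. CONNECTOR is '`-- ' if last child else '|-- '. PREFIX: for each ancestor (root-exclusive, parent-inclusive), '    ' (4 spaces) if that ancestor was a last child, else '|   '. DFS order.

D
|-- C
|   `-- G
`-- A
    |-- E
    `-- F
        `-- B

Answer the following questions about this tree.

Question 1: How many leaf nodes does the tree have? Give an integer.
Leaves (nodes with no children): B, E, G

Answer: 3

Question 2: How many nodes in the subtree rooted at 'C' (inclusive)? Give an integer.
Subtree rooted at C contains: C, G
Count = 2

Answer: 2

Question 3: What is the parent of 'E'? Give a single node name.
Scan adjacency: E appears as child of A

Answer: A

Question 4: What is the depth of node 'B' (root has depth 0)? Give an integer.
Answer: 3

Derivation:
Path from root to B: D -> A -> F -> B
Depth = number of edges = 3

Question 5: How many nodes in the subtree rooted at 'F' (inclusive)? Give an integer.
Subtree rooted at F contains: B, F
Count = 2

Answer: 2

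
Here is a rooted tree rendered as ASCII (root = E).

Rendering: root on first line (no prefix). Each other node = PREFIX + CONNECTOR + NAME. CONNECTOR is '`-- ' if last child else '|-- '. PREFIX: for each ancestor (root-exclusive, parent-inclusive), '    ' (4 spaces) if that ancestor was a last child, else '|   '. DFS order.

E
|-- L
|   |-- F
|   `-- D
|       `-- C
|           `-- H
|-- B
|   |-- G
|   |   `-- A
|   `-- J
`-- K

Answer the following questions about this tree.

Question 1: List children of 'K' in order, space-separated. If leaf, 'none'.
Node K's children (from adjacency): (leaf)

Answer: none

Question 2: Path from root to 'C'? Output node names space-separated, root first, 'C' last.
Walk down from root: E -> L -> D -> C

Answer: E L D C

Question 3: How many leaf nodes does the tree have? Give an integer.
Leaves (nodes with no children): A, F, H, J, K

Answer: 5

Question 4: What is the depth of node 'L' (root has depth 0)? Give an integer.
Answer: 1

Derivation:
Path from root to L: E -> L
Depth = number of edges = 1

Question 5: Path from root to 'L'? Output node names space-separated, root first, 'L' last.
Walk down from root: E -> L

Answer: E L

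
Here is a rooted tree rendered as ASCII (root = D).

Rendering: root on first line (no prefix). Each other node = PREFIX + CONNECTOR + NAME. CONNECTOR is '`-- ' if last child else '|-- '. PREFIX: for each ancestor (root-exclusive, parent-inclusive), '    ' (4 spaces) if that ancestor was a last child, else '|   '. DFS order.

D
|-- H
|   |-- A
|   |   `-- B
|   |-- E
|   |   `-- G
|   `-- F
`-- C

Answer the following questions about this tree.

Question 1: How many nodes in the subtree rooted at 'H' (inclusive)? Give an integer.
Answer: 6

Derivation:
Subtree rooted at H contains: A, B, E, F, G, H
Count = 6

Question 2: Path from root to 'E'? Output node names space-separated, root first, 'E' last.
Walk down from root: D -> H -> E

Answer: D H E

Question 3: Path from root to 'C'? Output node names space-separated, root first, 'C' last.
Answer: D C

Derivation:
Walk down from root: D -> C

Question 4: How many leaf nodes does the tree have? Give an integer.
Answer: 4

Derivation:
Leaves (nodes with no children): B, C, F, G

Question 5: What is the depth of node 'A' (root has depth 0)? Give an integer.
Answer: 2

Derivation:
Path from root to A: D -> H -> A
Depth = number of edges = 2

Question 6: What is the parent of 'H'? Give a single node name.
Answer: D

Derivation:
Scan adjacency: H appears as child of D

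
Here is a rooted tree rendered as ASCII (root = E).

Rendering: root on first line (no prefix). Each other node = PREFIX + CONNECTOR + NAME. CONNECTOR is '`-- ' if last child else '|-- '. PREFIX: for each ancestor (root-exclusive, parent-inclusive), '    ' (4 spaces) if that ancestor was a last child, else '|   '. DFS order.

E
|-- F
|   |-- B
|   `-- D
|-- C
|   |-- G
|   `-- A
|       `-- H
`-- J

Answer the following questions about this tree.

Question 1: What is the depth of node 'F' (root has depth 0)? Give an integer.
Path from root to F: E -> F
Depth = number of edges = 1

Answer: 1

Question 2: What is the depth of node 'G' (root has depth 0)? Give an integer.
Path from root to G: E -> C -> G
Depth = number of edges = 2

Answer: 2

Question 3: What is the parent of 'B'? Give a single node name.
Scan adjacency: B appears as child of F

Answer: F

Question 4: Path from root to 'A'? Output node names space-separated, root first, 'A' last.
Walk down from root: E -> C -> A

Answer: E C A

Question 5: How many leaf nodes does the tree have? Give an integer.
Answer: 5

Derivation:
Leaves (nodes with no children): B, D, G, H, J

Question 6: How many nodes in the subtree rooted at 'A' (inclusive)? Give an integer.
Answer: 2

Derivation:
Subtree rooted at A contains: A, H
Count = 2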